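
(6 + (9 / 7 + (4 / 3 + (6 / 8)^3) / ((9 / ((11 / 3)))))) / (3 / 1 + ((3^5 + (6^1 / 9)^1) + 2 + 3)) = 290333/9132480 = 0.03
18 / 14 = 9/7 = 1.29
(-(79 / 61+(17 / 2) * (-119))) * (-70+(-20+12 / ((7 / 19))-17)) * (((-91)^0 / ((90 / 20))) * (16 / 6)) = -513685160/11529 = -44555.92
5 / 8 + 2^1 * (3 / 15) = 1.02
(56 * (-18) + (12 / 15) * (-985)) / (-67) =1796/67 = 26.81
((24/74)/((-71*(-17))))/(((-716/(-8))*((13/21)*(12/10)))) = 420/103921493 = 0.00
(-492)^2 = 242064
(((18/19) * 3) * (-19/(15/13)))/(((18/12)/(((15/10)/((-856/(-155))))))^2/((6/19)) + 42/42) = -3373110/7033067 = -0.48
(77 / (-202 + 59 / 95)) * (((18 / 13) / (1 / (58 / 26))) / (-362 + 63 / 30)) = 1818300/554098441 = 0.00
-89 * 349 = -31061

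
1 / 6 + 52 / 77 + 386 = 178721/462 = 386.84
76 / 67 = 1.13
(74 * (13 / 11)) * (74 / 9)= 71188/99 = 719.07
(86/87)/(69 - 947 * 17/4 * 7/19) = -6536/9348063 = 0.00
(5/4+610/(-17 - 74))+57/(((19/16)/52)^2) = 755870893/6916 = 109293.07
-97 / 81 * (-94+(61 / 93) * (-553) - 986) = 13014781/7533 = 1727.70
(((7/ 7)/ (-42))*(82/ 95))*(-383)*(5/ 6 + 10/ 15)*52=408278/665 = 613.95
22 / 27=0.81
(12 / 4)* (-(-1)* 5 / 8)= 1.88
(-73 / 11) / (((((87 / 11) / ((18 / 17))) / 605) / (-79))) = 42462.90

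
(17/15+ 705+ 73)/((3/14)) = 163618/45 = 3635.96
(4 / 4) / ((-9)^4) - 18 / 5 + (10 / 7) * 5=813599/229635 = 3.54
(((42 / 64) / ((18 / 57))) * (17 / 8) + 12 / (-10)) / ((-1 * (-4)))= 8233/10240 = 0.80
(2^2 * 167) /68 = 167/17 = 9.82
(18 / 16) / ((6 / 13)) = 39/16 = 2.44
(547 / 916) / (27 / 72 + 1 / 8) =547/458 = 1.19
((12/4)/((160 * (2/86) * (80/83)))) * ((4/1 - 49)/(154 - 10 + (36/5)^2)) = -53535/278528 = -0.19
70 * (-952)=-66640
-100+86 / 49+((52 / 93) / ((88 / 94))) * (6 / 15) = -24563732/250635 = -98.01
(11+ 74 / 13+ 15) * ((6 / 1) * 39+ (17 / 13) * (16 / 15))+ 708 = 8168.21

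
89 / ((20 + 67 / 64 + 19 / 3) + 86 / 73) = 3.12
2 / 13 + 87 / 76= 1283/988 = 1.30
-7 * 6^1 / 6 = -7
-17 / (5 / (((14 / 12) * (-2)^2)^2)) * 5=-370.22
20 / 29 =0.69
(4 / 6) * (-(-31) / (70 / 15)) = 31/7 = 4.43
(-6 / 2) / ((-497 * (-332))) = -3/165004 = 0.00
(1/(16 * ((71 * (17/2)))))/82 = 1/791792 = 0.00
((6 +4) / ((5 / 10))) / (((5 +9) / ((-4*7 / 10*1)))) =-4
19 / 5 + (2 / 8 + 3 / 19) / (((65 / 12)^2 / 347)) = 692297/80275 = 8.62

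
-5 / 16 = -0.31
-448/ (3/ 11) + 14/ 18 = -14777/9 = -1641.89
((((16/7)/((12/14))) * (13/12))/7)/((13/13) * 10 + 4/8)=52/1323 = 0.04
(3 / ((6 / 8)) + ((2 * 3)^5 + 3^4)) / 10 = 7861/10 = 786.10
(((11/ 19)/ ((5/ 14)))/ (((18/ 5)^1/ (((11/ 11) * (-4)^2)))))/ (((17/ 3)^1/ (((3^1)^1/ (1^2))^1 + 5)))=10.17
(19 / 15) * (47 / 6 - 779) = -87913/90 = -976.81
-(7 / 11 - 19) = 202/11 = 18.36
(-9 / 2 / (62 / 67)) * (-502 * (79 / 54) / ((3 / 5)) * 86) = 285636745/558 = 511893.81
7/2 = 3.50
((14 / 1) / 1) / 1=14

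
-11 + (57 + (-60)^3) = -215954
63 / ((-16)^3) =-63/4096 = -0.02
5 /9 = 0.56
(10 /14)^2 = 25/49 = 0.51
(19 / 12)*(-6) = -19/2 = -9.50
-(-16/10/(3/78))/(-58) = -104/145 = -0.72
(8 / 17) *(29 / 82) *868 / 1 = 144.46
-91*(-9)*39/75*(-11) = -117117/25 = -4684.68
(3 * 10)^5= 24300000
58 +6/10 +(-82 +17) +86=398/5 = 79.60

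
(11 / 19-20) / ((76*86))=-369/124184 = 0.00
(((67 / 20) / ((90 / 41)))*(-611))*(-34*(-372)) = -884525759/75 = -11793676.79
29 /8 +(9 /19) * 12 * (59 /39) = 24155/1976 = 12.22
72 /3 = 24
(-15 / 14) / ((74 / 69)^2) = -0.93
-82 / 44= -41/22 = -1.86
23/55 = 0.42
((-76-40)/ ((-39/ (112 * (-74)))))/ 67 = -961408/2613 = -367.93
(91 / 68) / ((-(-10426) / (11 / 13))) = 77/708968 = 0.00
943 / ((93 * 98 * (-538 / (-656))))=154652/1225833 = 0.13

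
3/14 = 0.21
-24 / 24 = -1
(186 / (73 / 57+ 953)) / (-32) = -5301/870304 = -0.01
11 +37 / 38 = 11.97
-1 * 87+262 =175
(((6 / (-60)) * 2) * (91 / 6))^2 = 8281/900 = 9.20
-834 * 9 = -7506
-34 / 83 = -0.41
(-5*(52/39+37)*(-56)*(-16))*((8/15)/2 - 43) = 66048640/9 = 7338737.78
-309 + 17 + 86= -206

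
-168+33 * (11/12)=-551/4 = -137.75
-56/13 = -4.31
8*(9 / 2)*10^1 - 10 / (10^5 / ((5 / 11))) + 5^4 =21669999/22000 = 985.00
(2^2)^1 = 4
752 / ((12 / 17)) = 3196/3 = 1065.33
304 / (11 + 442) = 304/453 = 0.67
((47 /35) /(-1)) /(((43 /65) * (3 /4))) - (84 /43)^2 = -253268/38829 = -6.52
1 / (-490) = -1/490 = 0.00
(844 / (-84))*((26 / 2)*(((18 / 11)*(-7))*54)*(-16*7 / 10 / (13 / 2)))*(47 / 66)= -99137.22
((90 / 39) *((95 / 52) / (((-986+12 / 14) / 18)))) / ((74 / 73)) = -6553575/86241376 = -0.08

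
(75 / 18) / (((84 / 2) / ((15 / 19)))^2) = 625/424536 = 0.00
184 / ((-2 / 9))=-828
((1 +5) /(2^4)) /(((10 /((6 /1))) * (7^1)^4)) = 9/96040 = 0.00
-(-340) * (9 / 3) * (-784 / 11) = -72698.18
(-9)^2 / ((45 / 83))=149.40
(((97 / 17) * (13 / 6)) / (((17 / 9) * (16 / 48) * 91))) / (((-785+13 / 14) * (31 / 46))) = -13386/32780981 = 0.00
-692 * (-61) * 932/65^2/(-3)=-39341584/12675 = -3103.87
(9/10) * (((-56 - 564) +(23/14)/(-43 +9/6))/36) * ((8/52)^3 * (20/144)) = -3079/392756 = -0.01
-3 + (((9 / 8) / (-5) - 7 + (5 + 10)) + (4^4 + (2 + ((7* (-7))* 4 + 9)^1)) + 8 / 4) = 3111/40 = 77.78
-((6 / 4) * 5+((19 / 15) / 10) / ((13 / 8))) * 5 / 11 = -14777/4290 = -3.44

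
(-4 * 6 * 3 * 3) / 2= -108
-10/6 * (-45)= 75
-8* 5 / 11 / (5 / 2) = -16/11 = -1.45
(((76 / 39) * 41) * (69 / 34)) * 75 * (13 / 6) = 447925/17 = 26348.53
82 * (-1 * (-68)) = 5576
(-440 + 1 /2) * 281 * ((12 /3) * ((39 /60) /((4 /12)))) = -9632961/10 = -963296.10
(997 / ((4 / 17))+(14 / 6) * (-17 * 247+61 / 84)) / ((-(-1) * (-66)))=84.22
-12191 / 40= -304.78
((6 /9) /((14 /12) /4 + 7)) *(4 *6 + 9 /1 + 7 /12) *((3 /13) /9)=124/1575 = 0.08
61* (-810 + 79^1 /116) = -5726741/116 = -49368.46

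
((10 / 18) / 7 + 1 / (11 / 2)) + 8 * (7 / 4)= 9883/693 = 14.26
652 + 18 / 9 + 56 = 710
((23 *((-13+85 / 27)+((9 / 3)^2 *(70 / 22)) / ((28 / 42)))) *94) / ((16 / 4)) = 21255703/1188 = 17892.01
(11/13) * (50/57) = 550/741 = 0.74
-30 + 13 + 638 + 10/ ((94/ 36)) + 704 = 62455/47 = 1328.83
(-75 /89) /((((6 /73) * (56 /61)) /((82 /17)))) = -53.87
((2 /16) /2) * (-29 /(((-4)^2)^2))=-29/4096 = -0.01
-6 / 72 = -0.08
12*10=120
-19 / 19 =-1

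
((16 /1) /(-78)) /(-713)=8/27807 = 0.00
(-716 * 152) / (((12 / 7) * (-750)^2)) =-47614/421875 = -0.11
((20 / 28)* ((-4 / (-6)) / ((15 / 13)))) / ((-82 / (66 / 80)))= -143/34440 = 0.00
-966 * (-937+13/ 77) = 9954768/11 = 904978.91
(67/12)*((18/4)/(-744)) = -0.03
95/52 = 1.83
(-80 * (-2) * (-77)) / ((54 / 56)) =-344960/27 = -12776.30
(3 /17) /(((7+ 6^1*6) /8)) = 24/731 = 0.03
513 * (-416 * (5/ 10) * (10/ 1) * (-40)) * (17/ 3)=241862400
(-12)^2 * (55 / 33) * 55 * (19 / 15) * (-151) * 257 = -648853040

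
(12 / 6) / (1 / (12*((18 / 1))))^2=93312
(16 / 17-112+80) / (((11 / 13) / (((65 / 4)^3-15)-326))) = -9859239/68 = -144988.81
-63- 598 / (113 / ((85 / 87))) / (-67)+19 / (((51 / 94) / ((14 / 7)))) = 79685791/11197509 = 7.12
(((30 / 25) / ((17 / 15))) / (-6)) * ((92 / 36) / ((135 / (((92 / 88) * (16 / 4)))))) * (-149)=2.08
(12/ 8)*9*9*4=486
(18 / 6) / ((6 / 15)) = 15/2 = 7.50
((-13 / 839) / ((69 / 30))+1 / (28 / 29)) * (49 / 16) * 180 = 175131495/308752 = 567.22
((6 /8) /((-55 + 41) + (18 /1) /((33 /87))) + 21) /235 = 6189/69184 = 0.09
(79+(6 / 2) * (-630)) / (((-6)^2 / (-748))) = 338657/9 = 37628.56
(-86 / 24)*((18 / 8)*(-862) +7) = 166195/24 = 6924.79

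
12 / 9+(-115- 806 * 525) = -423263.67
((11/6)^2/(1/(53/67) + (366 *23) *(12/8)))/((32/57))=121847/257010432 = 0.00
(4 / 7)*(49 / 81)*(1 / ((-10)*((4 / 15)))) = -7/54 = -0.13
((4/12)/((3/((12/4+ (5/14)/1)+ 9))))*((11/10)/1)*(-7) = -1903/180 = -10.57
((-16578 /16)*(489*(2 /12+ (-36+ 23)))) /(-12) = -541850.20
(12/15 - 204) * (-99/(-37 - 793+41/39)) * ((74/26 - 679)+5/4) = 48136302/2939 = 16378.46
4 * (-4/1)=-16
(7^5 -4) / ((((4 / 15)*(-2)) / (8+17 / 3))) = -3444615/8 = -430576.88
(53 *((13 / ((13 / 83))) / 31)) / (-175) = -4399/5425 = -0.81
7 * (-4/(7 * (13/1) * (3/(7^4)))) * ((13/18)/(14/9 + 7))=-686/33 = -20.79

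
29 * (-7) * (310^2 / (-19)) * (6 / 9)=39016600/57 = 684501.75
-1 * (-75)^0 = -1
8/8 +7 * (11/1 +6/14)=81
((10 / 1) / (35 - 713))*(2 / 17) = -10/5763 = 0.00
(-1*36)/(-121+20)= 36/101 = 0.36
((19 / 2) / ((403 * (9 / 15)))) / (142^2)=95/48756552 = 0.00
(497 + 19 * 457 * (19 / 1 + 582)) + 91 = 5219071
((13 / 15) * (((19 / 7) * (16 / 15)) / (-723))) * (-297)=43472/42175 = 1.03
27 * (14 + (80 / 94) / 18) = 17826/47 = 379.28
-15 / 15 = -1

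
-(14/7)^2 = -4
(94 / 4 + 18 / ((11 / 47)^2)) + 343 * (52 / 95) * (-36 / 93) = 199150651/712690 = 279.44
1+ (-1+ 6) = 6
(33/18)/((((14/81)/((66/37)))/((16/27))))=2904/259 = 11.21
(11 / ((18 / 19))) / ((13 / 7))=1463/234 = 6.25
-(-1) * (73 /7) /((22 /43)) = 3139/154 = 20.38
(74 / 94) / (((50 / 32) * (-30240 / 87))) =-1073/740250 = 0.00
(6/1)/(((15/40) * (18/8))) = 64/9 = 7.11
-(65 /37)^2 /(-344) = 4225/470936 = 0.01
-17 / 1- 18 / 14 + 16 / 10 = -584/35 = -16.69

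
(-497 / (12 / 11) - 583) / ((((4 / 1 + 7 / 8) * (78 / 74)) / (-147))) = 45190838/1521 = 29711.27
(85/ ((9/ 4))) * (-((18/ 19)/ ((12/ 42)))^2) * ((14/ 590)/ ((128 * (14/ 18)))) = -0.10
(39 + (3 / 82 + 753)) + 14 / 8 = 793.79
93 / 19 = 4.89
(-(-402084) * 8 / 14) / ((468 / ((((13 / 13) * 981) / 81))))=541076/91 = 5945.89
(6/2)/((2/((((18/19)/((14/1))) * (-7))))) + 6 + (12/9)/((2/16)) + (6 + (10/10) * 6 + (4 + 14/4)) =2021/57 = 35.46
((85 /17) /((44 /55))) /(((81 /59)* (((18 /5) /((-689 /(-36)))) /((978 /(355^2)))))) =33130565/176394672 = 0.19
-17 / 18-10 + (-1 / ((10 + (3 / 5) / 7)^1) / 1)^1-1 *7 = -114649/6354 = -18.04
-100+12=-88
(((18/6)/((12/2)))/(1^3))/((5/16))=8/5 = 1.60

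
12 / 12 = 1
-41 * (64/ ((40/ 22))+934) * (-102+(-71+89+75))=1788174/5 = 357634.80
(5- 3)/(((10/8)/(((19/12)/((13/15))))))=38/13 = 2.92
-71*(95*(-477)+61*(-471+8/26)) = 68327134/13 = 5255933.38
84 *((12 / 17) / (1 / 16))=16128/17 = 948.71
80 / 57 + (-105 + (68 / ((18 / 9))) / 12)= -3829/38 = -100.76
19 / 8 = 2.38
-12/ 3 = -4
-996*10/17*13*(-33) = 4272840/17 = 251343.53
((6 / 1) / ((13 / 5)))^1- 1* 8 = -5.69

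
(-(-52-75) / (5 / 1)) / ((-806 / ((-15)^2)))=-5715/806 = -7.09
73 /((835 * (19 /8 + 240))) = 584/1619065 = 0.00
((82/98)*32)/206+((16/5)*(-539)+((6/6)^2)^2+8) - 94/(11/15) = -511825613/277585 = -1843.85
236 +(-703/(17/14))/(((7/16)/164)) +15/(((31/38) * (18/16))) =-342710036/1581 = -216767.89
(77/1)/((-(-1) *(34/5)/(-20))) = -3850/17 = -226.47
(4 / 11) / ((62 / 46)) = 92/341 = 0.27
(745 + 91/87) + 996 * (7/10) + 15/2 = 1262149/870 = 1450.75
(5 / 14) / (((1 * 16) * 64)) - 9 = -129019/14336 = -9.00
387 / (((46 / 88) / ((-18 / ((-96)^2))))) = -4257/2944 = -1.45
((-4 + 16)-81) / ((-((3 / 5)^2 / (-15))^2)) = 359375/3 = 119791.67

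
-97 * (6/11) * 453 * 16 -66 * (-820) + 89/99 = -32607055/99 = -329364.19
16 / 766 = 8/383 = 0.02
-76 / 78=-38/39 = -0.97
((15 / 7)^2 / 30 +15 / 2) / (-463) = -375/22687 = -0.02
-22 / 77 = -2/7 = -0.29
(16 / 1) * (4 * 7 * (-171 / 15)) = -25536/5 = -5107.20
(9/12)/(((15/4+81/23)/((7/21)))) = 23/669 = 0.03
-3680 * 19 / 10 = -6992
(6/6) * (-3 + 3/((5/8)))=9/5 = 1.80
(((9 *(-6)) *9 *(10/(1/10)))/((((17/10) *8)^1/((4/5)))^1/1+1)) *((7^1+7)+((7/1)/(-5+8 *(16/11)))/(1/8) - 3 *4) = -2057400/73 = -28183.56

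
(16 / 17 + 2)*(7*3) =1050/17 = 61.76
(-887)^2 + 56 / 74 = 29110481/37 = 786769.76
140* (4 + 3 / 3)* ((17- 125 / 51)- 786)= -27540800/51 = -540015.69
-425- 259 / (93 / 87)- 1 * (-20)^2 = -33086/31 = -1067.29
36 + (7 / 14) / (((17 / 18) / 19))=783/17 = 46.06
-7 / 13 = -0.54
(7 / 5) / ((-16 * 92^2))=-7/677120 = 0.00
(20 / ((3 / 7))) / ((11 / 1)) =140/33 = 4.24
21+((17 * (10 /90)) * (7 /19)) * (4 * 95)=2569/9 = 285.44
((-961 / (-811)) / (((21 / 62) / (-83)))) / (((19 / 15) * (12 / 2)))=-38.21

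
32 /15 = 2.13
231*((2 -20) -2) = -4620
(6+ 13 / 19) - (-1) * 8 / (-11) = 1245/209 = 5.96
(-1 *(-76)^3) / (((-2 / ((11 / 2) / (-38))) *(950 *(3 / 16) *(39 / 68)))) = 310.96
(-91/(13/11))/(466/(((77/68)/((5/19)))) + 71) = -0.43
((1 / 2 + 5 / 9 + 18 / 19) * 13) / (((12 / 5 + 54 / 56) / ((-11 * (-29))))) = 198848650/80541 = 2468.91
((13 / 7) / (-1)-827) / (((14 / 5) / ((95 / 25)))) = -55119/49 = -1124.88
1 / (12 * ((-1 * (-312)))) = 1/3744 = 0.00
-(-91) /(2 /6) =273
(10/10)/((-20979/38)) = -38/20979 = 0.00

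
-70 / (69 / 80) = -5600/69 = -81.16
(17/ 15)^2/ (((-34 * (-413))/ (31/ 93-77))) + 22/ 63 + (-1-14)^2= 12563954/55755 = 225.34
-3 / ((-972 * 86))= 1/27864 = 0.00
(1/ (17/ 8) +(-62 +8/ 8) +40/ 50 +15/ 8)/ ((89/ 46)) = -904843/30260 = -29.90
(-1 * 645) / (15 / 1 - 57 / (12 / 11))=2580/149 = 17.32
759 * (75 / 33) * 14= 24150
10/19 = 0.53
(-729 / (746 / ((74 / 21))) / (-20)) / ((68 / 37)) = 332667/3550960 = 0.09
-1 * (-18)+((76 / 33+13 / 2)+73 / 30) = 1608/55 = 29.24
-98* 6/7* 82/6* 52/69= -59696/69 = -865.16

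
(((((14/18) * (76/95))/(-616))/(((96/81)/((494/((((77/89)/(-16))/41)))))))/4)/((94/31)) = 83821179/3184720 = 26.32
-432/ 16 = -27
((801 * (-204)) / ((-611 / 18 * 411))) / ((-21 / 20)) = -6536160/585949 = -11.15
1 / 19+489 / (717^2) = 174460/3255897 = 0.05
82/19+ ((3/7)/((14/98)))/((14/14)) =139/19 = 7.32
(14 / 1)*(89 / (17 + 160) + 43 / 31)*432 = 20905920/1829 = 11430.25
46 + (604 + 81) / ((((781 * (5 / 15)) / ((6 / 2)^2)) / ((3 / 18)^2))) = 145759/3124 = 46.66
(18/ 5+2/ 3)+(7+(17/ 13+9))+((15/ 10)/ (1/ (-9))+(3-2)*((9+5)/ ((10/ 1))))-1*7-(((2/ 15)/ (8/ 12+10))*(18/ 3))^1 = 3743/1560 = 2.40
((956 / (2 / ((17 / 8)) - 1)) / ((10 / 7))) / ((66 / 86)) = -2445926/165 = -14823.79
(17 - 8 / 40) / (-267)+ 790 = 351522/445 = 789.94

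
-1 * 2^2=-4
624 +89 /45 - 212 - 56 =16109/45 = 357.98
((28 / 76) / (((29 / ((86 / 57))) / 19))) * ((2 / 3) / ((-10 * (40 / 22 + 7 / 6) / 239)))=-3165316/1628205 = -1.94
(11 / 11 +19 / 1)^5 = 3200000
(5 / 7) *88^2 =38720/7 = 5531.43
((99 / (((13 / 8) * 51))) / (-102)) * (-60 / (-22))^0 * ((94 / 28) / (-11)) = 94/26299 = 0.00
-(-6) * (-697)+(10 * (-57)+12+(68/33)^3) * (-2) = -110811706/35937 = -3083.50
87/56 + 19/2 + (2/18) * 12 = 2081/168 = 12.39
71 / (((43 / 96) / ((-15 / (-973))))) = 102240/41839 = 2.44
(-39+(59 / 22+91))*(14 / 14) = 1203/22 = 54.68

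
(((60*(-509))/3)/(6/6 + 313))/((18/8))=-20360/1413 = -14.41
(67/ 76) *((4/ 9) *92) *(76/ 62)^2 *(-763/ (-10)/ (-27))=-178719016/1167615 = -153.06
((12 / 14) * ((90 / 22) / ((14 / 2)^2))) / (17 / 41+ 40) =11070/6251861 = 0.00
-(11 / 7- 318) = 2215/7 = 316.43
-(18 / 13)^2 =-324/169 = -1.92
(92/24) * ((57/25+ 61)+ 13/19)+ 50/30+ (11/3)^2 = 2225627/8550 = 260.31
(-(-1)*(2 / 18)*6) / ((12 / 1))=1/18 = 0.06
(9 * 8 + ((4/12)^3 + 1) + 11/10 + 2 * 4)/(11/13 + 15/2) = 288301/29295 = 9.84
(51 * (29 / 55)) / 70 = 1479/3850 = 0.38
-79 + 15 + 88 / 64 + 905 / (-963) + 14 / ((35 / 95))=-196951/7704 = -25.56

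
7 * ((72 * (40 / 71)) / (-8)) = -2520/71 = -35.49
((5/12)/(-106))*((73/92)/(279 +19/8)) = -365/32927628 = 0.00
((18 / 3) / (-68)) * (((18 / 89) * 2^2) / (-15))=36/7565 = 0.00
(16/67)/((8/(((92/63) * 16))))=2944/4221 = 0.70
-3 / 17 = -0.18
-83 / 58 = -1.43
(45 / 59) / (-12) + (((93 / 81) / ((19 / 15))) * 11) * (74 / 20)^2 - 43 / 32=218071553/1614240 = 135.09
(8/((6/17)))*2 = 136/3 = 45.33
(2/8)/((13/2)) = 1/26 = 0.04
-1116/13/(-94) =558/611 = 0.91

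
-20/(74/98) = -980/37 = -26.49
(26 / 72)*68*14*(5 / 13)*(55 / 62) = 32725/279 = 117.29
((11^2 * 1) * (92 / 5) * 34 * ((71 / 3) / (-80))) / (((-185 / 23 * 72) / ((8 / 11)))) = 7023533/249750 = 28.12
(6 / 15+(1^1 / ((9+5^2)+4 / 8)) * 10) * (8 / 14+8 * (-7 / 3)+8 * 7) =27064/1035 = 26.15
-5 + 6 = 1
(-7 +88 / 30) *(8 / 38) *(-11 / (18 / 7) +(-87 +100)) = -19154/2565 = -7.47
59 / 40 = 1.48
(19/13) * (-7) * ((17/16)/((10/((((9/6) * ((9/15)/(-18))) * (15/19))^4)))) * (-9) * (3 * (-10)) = -260253/365228032 = 0.00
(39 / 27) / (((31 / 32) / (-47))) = -19552/279 = -70.08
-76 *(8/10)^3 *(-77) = 374528/125 = 2996.22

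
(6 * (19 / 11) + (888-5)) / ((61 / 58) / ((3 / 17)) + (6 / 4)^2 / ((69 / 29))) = 78655308/607981 = 129.37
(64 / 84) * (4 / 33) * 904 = 57856/693 = 83.49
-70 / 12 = -35/6 = -5.83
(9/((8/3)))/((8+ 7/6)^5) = 26244/503284375 = 0.00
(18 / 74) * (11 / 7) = 99/259 = 0.38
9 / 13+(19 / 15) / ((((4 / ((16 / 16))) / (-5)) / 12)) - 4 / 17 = -4098/221 = -18.54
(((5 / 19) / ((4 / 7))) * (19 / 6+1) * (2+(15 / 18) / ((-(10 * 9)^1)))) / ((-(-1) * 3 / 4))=5.09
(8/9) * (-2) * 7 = -112/9 = -12.44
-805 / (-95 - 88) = 805/183 = 4.40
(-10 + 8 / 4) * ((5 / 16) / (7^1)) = -5/14 = -0.36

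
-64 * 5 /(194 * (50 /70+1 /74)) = -82880/36569 = -2.27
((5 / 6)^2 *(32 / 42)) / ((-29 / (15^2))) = -2500/609 = -4.11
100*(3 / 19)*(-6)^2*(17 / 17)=10800/19 = 568.42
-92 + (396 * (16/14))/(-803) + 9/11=-515701/5621 = -91.75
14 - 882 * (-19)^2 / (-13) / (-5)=-317492/65 = -4884.49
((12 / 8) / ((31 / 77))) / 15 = 77/310 = 0.25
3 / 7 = 0.43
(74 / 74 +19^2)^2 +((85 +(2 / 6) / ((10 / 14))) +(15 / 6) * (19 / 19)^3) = 3933959/30 = 131131.97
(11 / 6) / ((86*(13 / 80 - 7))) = -220/70563 = 0.00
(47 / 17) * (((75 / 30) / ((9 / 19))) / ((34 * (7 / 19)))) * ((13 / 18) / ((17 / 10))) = 5514275/11142684 = 0.49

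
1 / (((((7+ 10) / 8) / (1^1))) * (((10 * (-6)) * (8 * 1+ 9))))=-2/4335 = 0.00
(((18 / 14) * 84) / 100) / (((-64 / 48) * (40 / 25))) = -81/160 = -0.51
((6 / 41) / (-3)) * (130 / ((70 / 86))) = -2236/287 = -7.79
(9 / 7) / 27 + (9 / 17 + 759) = 271169/357 = 759.58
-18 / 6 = -3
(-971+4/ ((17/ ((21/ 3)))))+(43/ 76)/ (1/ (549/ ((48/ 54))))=-6407361/10336 = -619.91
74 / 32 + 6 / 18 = 127/48 = 2.65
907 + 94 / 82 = 37234/41 = 908.15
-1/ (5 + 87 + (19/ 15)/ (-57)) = -45/4139 = -0.01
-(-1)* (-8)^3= -512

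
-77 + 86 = 9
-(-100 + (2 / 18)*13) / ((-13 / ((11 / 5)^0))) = -887/117 = -7.58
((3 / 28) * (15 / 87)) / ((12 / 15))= 75/3248 = 0.02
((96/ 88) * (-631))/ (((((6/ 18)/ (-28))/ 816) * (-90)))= -28834176/55 = -524257.75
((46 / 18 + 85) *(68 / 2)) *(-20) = -59537.78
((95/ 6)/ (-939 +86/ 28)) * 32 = -21280/39309 = -0.54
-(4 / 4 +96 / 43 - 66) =2699/43 = 62.77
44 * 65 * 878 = 2511080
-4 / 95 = -0.04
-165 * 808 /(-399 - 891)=103.35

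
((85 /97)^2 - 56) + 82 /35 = -17417227/329315 = -52.89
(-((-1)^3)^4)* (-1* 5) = 5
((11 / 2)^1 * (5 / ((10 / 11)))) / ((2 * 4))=121/32 = 3.78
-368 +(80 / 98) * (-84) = -436.57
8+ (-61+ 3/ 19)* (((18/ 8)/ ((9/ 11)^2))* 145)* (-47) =238315103/171 = 1393655.57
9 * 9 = 81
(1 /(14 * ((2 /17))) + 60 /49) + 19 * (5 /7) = 3019/196 = 15.40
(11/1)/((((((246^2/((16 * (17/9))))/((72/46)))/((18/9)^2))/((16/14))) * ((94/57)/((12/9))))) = 3638272/114481143 = 0.03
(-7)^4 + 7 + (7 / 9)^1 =21679/9 = 2408.78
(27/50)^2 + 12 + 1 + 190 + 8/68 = 8644893/42500 = 203.41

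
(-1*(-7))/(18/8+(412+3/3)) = 28/1661 = 0.02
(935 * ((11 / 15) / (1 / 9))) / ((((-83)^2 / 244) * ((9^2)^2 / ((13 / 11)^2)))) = 701012/15066243 = 0.05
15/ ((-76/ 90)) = -675/38 = -17.76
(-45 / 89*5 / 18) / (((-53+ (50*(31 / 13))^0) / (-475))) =-11875/9256 = -1.28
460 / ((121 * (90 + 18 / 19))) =0.04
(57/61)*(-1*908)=-51756/61 = -848.46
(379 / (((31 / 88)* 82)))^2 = 278088976/1615441 = 172.14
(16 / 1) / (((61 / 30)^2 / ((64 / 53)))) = 921600/197213 = 4.67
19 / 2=9.50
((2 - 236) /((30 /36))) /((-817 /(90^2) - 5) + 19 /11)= 25019280/300587 = 83.23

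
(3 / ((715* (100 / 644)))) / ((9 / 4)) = 644/53625 = 0.01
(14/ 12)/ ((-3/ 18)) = -7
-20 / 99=-0.20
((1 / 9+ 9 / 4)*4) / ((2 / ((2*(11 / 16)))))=935/144 = 6.49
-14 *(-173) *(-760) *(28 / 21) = -7362880/3 = -2454293.33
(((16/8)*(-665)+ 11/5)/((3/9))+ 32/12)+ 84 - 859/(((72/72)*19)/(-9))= -994604/285 = -3489.84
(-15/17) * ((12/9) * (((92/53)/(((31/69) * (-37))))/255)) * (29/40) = 30682/87842995 = 0.00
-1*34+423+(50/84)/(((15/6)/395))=483.05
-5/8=-0.62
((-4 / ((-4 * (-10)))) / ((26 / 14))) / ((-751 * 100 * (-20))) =-7/195260000 = 0.00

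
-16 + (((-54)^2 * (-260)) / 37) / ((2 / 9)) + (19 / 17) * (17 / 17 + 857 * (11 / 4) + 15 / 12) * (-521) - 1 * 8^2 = -1465920.47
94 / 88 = 47/44 = 1.07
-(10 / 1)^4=-10000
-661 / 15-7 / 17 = -11342/255 = -44.48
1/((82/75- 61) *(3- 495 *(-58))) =-25/43002503 = 0.00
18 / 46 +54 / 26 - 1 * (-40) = 12698/299 = 42.47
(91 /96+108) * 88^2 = 2531078/3 = 843692.67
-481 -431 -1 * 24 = -936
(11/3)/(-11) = -1/3 = -0.33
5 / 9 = 0.56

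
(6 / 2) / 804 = 1/268 = 0.00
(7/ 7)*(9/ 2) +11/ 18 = 46/9 = 5.11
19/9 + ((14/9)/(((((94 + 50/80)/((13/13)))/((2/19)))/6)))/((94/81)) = 12898451/6084009 = 2.12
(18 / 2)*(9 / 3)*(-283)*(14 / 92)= -53487/46 = -1162.76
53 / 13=4.08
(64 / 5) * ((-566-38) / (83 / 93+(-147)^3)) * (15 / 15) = 898752/369270695 = 0.00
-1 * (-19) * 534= 10146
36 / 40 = 9/10 = 0.90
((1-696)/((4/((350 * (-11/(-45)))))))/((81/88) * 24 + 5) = -2943325/5364 = -548.72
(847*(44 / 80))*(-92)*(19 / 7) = -116329.40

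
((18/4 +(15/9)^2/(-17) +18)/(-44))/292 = -6835/3931488 = 0.00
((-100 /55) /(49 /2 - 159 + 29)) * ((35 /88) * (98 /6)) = 8575/76593 = 0.11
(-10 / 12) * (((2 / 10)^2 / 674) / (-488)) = 1/9867360 = 0.00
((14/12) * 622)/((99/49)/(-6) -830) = -213346/244119 = -0.87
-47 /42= -1.12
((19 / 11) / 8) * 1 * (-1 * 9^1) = -171/88 = -1.94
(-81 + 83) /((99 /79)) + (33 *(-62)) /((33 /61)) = -374260/99 = -3780.40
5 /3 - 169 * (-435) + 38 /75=73517.17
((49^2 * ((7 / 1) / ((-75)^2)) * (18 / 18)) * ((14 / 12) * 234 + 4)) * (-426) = -352579.49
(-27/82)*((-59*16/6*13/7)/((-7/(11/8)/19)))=-359.07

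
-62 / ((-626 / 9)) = 279/313 = 0.89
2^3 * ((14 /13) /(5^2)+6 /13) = 1312/325 = 4.04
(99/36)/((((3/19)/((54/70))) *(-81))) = -209/1260 = -0.17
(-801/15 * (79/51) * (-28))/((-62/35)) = -689038/527 = -1307.47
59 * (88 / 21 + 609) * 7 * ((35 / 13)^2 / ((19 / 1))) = 930685175/9633 = 96614.26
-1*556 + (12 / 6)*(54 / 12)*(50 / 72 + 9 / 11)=-23865/44 = -542.39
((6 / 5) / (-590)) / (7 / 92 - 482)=92/21799025 = 0.00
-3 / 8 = -0.38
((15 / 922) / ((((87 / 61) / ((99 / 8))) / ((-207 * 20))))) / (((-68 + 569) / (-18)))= 93755475/4465246 = 21.00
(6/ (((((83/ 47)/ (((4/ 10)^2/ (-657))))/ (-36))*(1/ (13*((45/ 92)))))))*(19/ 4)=626886/696785 = 0.90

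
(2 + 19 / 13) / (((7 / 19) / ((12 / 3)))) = 3420/91 = 37.58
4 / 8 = 0.50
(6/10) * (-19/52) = -57/260 = -0.22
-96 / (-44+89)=-2.13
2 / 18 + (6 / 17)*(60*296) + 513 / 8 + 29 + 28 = 7820713/1224 = 6389.47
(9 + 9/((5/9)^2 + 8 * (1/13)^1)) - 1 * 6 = 12396/973 = 12.74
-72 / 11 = -6.55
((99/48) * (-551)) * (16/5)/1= -18183/5 = -3636.60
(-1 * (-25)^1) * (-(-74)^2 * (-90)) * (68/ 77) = 837828000/77 = 10880883.12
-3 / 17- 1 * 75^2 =-5625.18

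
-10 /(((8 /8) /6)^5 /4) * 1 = -311040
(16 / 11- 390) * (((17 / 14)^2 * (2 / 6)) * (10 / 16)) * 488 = -188365865/3234 = -58245.47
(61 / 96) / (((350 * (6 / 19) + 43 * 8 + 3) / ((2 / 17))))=1159/7093488 = 0.00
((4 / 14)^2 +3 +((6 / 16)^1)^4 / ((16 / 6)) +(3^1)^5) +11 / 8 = 397336195/1605632 = 247.46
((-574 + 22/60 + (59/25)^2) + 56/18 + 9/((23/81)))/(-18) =137980241/4657500 = 29.63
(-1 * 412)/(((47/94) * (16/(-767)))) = 79001/2 = 39500.50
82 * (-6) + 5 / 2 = -979/2 = -489.50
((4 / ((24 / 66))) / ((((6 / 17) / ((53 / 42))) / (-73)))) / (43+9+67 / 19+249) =-9.43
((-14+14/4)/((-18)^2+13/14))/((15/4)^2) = -784/341175 = 0.00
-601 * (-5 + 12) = -4207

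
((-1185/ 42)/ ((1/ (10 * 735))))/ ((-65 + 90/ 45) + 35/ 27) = 3360.82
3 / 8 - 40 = -39.62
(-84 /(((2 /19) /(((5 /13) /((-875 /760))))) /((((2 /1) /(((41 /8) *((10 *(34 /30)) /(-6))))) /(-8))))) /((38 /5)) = 8208/9061 = 0.91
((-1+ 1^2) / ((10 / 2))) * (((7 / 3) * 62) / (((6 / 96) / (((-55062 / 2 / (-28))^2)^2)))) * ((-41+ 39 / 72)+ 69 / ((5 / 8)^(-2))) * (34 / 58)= 0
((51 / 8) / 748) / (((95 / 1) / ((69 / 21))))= 69/234080 = 0.00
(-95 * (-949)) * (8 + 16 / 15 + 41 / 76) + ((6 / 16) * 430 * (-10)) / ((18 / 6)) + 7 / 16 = 41544217/48 = 865504.52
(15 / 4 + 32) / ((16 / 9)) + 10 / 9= 12223/576 = 21.22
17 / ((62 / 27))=459/62 = 7.40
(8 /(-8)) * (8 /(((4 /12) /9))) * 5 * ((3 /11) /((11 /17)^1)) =-55080/121 = -455.21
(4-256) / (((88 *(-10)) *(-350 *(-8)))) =9/88000 = 0.00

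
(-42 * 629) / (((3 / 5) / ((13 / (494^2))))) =-22015/9386 = -2.35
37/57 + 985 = 985.65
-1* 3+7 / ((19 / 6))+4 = 3.21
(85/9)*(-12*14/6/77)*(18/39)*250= -170000/429 = -396.27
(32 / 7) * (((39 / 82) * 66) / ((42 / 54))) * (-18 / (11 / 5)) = -3032640/2009 = -1509.53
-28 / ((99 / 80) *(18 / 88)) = -8960/81 = -110.62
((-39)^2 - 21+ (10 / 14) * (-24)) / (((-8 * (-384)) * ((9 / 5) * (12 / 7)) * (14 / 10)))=21625/193536 = 0.11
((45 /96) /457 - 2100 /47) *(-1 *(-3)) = -92129085/687328 = -134.04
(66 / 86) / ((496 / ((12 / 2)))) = 99/10664 = 0.01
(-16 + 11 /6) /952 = -5/336 = -0.01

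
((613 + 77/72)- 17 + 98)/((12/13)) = 650585/864 = 752.99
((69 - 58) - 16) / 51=-0.10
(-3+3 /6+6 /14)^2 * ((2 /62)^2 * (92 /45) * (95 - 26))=444889/706335 = 0.63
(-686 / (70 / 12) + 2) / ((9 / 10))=-1156/9 = -128.44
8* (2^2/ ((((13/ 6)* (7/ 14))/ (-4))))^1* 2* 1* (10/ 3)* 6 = -61440/13 = -4726.15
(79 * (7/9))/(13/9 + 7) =553/76 = 7.28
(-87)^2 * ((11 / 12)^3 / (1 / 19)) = 21268049/192 = 110771.09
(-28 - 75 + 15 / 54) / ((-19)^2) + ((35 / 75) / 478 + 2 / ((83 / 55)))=1.04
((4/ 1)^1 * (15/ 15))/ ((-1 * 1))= -4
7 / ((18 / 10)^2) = 175/81 = 2.16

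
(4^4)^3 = 16777216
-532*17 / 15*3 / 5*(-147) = 1329468/25 = 53178.72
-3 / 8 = -0.38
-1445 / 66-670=-45665/66 = -691.89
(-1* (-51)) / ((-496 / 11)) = -561/496 = -1.13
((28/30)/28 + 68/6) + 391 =12071/30 = 402.37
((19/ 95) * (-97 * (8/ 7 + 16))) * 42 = -13968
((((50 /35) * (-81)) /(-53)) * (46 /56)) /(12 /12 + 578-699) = -621/41552 = -0.01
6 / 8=3/4 = 0.75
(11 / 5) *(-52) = -114.40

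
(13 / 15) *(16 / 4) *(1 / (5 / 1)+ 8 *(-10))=-6916/25 = -276.64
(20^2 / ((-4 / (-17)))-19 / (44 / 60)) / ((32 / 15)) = 276225/352 = 784.73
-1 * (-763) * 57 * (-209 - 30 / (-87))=-263164041/29 = -9074622.10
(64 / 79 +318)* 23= 579278/79 = 7332.63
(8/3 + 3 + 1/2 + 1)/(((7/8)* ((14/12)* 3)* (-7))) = -344/1029 = -0.33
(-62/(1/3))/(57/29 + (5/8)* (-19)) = 18.77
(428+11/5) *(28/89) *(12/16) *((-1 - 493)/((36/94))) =-58265571/445 = -130933.87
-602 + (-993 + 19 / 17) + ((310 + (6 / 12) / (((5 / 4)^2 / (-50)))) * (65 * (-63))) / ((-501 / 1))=809.17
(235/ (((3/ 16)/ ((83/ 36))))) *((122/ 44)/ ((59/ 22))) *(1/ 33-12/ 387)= -4759220/2260467 = -2.11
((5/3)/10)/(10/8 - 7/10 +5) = 10/333 = 0.03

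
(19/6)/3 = 19/18 = 1.06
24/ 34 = 12/17 = 0.71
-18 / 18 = -1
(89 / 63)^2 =7921/3969 = 2.00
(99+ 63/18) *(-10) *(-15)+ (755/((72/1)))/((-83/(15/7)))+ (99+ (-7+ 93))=216964865/13944 = 15559.73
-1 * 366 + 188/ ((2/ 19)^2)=16601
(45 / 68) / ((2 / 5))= 225/136 = 1.65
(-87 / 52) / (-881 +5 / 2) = 87/45682 = 0.00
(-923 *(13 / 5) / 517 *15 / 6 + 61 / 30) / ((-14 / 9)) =111336/18095 = 6.15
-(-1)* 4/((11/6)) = 24/11 = 2.18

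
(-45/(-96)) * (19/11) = 285/352 = 0.81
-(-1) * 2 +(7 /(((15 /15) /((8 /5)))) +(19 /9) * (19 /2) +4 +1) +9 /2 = 1924/45 = 42.76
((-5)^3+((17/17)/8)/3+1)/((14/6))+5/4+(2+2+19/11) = -4061/88 = -46.15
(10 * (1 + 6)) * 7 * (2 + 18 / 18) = 1470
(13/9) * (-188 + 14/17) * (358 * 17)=-14809028/9 = -1645447.56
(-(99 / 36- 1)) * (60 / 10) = -10.50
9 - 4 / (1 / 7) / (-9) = 109/9 = 12.11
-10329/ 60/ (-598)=3443/11960 = 0.29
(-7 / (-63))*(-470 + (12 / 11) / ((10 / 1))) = -25844/495 = -52.21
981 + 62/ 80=39271/40 = 981.78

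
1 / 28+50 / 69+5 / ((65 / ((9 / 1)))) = 36485/25116 = 1.45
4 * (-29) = -116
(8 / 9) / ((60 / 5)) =2/27 = 0.07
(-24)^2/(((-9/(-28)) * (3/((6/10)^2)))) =5376/25 = 215.04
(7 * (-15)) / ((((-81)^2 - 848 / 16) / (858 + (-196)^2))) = -2061885/3254 = -633.65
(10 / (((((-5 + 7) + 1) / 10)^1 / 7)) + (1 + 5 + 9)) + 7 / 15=1244/5 = 248.80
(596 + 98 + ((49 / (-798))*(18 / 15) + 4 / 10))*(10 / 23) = 131922/437 = 301.88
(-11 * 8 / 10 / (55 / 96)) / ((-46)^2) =-96/13225 = -0.01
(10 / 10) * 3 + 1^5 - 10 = -6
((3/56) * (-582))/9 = -97/28 = -3.46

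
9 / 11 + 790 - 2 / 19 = 165259/209 = 790.71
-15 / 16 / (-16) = 15/256 = 0.06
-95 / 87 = -1.09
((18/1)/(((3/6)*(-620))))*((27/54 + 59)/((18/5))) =-119/124 = -0.96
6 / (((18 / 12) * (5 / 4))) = 16/5 = 3.20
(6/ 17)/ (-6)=-1/17 = -0.06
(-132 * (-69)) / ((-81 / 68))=-68816/9 = -7646.22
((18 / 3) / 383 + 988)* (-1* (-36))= 13622760/383 = 35568.56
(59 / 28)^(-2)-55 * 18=-3445406/3481 = -989.77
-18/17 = -1.06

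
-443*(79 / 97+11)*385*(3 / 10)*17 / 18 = -110758417/194 = -570919.68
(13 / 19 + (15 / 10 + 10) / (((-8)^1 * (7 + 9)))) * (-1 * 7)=-20237/4864 = -4.16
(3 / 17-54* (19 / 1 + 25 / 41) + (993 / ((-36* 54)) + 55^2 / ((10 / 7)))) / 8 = 132.28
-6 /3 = -2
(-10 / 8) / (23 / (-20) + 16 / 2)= -25/137 = -0.18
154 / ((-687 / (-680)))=104720/687 = 152.43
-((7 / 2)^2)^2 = -2401/16 = -150.06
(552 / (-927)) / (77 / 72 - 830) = 4416/6147349 = 0.00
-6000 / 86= -69.77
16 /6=8/3 = 2.67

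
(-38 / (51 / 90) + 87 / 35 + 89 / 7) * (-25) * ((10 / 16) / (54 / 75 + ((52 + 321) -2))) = 344375/157981 = 2.18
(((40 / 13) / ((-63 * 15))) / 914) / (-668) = 1/187515783 = 0.00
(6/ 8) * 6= 9/2 = 4.50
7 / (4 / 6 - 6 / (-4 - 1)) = 15/4 = 3.75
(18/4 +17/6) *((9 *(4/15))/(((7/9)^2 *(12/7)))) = 594/35 = 16.97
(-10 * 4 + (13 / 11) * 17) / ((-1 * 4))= 219/44 = 4.98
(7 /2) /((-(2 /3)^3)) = -189/16 = -11.81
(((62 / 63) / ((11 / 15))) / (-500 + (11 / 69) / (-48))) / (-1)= 342240/127512847 = 0.00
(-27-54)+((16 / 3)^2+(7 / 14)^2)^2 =962113/1296 = 742.37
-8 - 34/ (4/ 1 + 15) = -186/19 = -9.79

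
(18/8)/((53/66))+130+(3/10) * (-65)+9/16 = 96557/848 = 113.86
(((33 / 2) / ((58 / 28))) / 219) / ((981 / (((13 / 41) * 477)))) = 53053/9460873 = 0.01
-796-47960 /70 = -10368/7 = -1481.14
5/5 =1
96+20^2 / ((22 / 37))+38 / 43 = 364026/473 = 769.61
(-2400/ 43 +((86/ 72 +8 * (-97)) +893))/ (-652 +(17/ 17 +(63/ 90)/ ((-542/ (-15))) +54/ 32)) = -20935292/217906929 = -0.10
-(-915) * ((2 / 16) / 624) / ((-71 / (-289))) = 88145/118144 = 0.75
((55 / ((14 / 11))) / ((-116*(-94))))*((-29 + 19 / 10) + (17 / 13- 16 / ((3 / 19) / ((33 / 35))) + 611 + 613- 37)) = 117340355/27783392 = 4.22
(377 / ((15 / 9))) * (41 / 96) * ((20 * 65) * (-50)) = -25117625/4 = -6279406.25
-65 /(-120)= 13/24 = 0.54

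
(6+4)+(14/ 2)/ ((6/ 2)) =37/3 = 12.33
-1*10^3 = -1000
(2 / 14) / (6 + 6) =1/84 = 0.01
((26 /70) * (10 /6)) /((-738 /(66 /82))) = -143/211806 = 0.00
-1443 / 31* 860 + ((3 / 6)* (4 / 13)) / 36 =-290389289/7254 = -40031.61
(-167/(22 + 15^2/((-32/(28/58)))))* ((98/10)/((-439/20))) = 15187648/3789887 = 4.01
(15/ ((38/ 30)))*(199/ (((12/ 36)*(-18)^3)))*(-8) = 9.70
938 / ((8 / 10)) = 2345/2 = 1172.50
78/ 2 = 39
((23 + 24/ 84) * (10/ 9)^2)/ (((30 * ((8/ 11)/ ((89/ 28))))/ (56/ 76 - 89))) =-446017715/1206576 = -369.66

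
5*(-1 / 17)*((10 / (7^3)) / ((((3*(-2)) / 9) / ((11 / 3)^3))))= 33275/52479 = 0.63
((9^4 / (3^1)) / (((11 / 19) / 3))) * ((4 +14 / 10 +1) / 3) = 1329696/55 = 24176.29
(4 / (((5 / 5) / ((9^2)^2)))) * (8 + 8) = 419904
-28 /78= -14/39 = -0.36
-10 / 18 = -5/9 = -0.56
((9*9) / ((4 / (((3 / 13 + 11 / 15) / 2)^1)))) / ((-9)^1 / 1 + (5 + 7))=423/130 = 3.25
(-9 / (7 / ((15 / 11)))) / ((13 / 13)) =-135/77 = -1.75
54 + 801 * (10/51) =211.06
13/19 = 0.68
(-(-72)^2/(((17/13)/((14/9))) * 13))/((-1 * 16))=504/17 = 29.65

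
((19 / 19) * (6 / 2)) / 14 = 3/14 = 0.21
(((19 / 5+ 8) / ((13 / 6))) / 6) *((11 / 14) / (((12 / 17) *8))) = 11033/87360 = 0.13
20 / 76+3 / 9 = 34/57 = 0.60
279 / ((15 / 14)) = 1302/5 = 260.40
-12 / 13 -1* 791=-10295/13 = -791.92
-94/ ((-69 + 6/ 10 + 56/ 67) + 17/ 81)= 1.40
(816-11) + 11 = 816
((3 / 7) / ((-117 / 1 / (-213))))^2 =5041/8281 = 0.61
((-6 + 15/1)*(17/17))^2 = 81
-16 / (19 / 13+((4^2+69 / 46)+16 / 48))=-1248/1505 = -0.83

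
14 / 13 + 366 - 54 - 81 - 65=2172/13 = 167.08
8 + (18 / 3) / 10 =43/5 = 8.60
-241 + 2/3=-721/3 = -240.33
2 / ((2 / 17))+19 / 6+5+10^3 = 6151/6 = 1025.17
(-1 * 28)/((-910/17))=34/65 = 0.52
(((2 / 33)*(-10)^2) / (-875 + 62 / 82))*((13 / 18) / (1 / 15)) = -66625/887139 = -0.08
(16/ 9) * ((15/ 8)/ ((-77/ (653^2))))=-4264090/231 = -18459.26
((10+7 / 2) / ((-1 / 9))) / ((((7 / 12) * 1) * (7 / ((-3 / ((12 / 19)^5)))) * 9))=2476099/25088 = 98.70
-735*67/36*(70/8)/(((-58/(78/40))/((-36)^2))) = 120994965/232 = 521530.02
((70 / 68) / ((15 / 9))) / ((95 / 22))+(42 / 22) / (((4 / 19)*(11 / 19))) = 12355119/781660 = 15.81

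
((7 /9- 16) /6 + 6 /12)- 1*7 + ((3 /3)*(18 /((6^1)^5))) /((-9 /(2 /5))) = -87841/9720 = -9.04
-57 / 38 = -3/2 = -1.50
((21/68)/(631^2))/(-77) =-3/297824428 = 0.00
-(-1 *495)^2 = -245025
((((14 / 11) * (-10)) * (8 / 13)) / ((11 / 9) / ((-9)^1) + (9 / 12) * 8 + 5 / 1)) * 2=-2268/1573 = -1.44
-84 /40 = -21/10 = -2.10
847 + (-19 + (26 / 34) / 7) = 98545/119 = 828.11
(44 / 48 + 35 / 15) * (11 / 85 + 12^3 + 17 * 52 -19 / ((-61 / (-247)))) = 85442409/10370 = 8239.38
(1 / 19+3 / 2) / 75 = 0.02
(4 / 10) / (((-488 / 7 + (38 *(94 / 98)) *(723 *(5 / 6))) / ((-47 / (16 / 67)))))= -154301/42905960 = 0.00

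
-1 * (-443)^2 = -196249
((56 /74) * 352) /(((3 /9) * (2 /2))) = 29568/37 = 799.14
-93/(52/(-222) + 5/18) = -61938/29 = -2135.79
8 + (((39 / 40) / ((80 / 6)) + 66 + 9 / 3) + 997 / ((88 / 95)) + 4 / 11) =20305887/17600 = 1153.74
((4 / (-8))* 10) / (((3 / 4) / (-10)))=200/3 = 66.67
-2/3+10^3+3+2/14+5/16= 336937/336 = 1002.79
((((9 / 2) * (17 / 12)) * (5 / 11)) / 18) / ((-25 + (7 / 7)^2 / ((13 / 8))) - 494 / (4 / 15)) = -1105/12882936 = 0.00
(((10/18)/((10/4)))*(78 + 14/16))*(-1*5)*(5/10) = -3155/72 = -43.82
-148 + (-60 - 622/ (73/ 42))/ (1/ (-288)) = 8774348/73 = 120196.55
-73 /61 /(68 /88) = -1606/1037 = -1.55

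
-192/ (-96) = 2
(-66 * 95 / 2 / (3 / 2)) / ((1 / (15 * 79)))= -2476650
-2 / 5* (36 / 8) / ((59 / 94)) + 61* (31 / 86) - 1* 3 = 408979/25370 = 16.12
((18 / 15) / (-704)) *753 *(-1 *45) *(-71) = -1443501/352 = -4100.86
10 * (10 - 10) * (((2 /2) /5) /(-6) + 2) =0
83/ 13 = 6.38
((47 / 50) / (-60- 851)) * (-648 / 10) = 7614/113875 = 0.07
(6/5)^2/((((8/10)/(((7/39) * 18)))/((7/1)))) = 2646/65 = 40.71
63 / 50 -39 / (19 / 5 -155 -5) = 58953/39050 = 1.51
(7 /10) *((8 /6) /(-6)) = -7/45 = -0.16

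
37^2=1369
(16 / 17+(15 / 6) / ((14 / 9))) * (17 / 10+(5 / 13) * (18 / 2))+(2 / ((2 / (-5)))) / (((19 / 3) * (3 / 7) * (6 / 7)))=38813311/3527160 = 11.00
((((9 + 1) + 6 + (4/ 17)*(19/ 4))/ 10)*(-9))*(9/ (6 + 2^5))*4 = -23571/1615 = -14.60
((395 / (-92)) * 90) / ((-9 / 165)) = 325875/46 = 7084.24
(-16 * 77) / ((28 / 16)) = -704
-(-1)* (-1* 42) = -42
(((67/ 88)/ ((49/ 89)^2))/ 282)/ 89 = 5963/59583216 = 0.00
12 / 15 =4/5 = 0.80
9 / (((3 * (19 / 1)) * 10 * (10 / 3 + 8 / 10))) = 9/2356 = 0.00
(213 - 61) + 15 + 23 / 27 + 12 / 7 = 32048/189 = 169.57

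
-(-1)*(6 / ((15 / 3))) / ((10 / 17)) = 51/25 = 2.04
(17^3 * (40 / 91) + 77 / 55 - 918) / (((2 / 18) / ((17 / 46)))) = 3762117/910 = 4134.19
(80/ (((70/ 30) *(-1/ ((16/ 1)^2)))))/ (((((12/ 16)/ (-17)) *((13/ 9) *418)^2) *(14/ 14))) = 28200960/51674623 = 0.55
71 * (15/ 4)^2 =15975/16 = 998.44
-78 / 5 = -15.60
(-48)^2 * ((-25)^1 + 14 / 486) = -1553408/27 = -57533.63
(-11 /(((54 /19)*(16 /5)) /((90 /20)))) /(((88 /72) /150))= -21375/32 = -667.97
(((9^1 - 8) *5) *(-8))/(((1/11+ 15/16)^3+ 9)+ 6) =-218071040/87706381 = -2.49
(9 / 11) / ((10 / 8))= 0.65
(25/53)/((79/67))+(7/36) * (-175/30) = -664015/904392 = -0.73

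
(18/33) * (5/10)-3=-30/11 = -2.73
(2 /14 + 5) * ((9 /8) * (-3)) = -243/14 = -17.36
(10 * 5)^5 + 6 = 312500006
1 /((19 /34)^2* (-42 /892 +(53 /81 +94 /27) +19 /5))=208808280/514402979 = 0.41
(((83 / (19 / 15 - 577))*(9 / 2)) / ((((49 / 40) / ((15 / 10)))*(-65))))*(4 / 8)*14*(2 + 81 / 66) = 2386665/8644636 = 0.28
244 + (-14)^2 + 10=450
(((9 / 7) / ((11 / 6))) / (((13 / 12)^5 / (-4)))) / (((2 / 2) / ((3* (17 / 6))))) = -456855552/28589561 = -15.98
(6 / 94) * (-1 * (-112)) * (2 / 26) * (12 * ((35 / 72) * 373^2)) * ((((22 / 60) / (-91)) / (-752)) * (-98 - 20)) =-632063047/2239926 = -282.18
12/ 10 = 6/5 = 1.20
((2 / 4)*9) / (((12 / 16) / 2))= 12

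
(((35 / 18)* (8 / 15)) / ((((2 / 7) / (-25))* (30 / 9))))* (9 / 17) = -14.41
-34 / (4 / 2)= -17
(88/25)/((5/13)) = 1144/125 = 9.15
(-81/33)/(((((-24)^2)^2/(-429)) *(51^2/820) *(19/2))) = 2665/25302528 = 0.00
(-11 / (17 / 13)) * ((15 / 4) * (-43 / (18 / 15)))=153725/136 = 1130.33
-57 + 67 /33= -1814/33 = -54.97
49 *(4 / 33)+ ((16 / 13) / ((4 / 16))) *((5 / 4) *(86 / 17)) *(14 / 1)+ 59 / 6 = 2195727/4862 = 451.61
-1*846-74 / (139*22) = -1293571/1529 = -846.02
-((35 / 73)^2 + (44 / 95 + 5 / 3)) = -2.36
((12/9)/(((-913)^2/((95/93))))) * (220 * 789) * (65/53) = 129922000/373514691 = 0.35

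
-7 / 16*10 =-4.38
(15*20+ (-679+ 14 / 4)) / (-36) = 10.43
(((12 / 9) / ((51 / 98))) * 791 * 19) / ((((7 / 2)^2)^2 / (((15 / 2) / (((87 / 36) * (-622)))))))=-1.28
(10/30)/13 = 1/39 = 0.03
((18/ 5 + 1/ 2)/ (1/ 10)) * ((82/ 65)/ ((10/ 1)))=1681/325 = 5.17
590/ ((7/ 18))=1517.14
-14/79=-0.18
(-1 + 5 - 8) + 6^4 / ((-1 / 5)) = -6484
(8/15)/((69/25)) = 40/207 = 0.19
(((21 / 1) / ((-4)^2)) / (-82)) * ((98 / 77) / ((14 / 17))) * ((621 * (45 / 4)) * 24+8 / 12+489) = -4159.71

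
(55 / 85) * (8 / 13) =88/221 = 0.40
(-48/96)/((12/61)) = -2.54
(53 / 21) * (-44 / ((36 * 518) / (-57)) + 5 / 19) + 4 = 3102457/620046 = 5.00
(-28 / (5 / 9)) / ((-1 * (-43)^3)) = -252/397535 = 0.00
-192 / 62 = -96/31 = -3.10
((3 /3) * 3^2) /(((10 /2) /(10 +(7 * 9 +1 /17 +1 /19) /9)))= 9891/323 = 30.62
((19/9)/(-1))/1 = -2.11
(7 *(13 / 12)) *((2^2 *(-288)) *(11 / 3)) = -32032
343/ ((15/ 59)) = 20237/15 = 1349.13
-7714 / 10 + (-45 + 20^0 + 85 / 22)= -89269/110 = -811.54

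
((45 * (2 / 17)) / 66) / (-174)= -5/10846 = 0.00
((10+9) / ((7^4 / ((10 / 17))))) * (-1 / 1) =-190/40817 = 0.00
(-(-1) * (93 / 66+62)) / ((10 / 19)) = 5301/44 = 120.48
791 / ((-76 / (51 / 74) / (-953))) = 38444973/5624 = 6835.88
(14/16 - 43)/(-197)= 337/1576 = 0.21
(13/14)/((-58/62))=-403/406 = -0.99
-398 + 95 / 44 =-17417/44 = -395.84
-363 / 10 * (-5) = 181.50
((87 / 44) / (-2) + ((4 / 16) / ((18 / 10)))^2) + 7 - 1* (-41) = 670469/14256 = 47.03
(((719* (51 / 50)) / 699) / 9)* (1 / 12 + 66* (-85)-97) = -837067709/1258200 = -665.29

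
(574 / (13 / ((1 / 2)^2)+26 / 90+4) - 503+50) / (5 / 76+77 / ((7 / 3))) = -13.39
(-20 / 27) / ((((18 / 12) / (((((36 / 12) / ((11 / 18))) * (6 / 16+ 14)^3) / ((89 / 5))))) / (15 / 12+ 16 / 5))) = -7604375/4224 = -1800.28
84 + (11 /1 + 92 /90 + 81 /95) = 82828/855 = 96.87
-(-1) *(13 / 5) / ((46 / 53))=689/230 = 3.00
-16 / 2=-8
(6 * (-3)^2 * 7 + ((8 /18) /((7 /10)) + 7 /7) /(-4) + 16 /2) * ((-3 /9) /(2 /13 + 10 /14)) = -1263197/8532 = -148.05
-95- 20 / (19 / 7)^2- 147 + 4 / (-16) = -353729/1444 = -244.96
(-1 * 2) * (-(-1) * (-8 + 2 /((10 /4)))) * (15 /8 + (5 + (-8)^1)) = -81/5 = -16.20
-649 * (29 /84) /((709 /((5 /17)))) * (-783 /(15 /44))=18011697/84371 = 213.48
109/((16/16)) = 109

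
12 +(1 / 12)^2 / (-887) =1532735/127728 = 12.00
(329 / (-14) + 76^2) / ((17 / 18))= 103545/17 = 6090.88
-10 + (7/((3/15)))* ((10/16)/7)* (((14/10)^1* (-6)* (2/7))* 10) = -85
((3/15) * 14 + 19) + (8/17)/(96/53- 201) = 21.80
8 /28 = 2/7 = 0.29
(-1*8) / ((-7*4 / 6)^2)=-18/49 = -0.37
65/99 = 0.66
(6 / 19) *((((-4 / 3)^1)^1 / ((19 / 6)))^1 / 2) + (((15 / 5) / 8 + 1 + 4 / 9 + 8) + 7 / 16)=529741/51984 = 10.19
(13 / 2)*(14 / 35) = 13/5 = 2.60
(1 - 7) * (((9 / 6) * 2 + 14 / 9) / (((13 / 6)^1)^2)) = -984/169 = -5.82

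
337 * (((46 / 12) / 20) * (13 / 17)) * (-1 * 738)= -12393849/340 = -36452.50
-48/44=-12/11 = -1.09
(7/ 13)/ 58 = 7/754 = 0.01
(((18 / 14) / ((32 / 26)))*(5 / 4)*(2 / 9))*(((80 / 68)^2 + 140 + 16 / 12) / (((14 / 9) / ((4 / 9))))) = 1005355/84966 = 11.83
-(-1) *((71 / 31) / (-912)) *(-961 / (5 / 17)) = 37417/4560 = 8.21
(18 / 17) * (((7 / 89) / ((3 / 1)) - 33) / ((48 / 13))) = -28613/3026 = -9.46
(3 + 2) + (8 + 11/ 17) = 232/17 = 13.65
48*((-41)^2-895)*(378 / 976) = 891324/61 = 14611.87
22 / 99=2/9 = 0.22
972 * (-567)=-551124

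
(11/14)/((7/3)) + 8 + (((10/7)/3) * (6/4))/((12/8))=8.81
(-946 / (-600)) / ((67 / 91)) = 43043/20100 = 2.14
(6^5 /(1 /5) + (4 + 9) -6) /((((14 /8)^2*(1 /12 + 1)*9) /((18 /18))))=2488768/1911 = 1302.34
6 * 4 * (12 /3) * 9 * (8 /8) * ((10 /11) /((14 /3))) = 12960/77 = 168.31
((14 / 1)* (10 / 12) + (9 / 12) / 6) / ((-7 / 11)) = -3113/168 = -18.53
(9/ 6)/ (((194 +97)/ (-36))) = -18/97 = -0.19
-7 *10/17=-70/17 = -4.12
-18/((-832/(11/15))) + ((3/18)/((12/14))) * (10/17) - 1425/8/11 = -56230561/3500640 = -16.06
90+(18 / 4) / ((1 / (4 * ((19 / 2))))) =261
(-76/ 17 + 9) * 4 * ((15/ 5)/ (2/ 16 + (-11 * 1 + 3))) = -352/51 = -6.90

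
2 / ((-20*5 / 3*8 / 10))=-3/40 = -0.08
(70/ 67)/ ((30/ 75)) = 175/67 = 2.61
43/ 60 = 0.72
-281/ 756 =-0.37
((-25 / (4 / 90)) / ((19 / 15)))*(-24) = 202500/19 = 10657.89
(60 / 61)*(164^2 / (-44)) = -403440/671 = -601.25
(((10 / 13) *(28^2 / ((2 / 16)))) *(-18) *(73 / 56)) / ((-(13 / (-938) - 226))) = -460145280/918671 = -500.88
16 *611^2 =5973136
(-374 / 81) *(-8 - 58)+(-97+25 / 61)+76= 467996/1647 = 284.15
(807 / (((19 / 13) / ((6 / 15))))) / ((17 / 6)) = 125892/1615 = 77.95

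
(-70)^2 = 4900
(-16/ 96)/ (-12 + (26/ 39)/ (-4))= 1/73 = 0.01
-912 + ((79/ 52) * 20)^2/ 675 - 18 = -4237349/4563 = -928.63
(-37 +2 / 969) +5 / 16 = -568771/15504 = -36.69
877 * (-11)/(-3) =9647/3 = 3215.67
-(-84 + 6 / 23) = 1926/23 = 83.74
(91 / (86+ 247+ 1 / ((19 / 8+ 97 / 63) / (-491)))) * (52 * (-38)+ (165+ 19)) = -321741056/409545 = -785.61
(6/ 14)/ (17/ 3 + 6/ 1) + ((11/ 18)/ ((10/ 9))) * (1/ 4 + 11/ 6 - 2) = 971/11760 = 0.08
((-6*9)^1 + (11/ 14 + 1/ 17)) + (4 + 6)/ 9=-111479/2142 = -52.04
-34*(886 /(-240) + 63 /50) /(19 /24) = 49606/475 = 104.43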